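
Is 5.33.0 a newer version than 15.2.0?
No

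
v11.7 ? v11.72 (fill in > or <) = <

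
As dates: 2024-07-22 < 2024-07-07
False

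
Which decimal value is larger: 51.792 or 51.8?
51.8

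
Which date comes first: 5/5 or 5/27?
5/5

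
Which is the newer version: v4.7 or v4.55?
v4.55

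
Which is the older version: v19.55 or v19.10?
v19.10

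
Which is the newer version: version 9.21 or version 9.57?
version 9.57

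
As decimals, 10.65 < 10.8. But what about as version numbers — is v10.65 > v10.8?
True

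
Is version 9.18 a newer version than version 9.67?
No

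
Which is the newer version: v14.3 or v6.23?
v14.3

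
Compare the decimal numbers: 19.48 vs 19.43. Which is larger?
19.48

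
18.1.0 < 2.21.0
False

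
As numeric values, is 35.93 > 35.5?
True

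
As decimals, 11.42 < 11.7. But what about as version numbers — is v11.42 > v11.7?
True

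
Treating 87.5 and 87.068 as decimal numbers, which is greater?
87.5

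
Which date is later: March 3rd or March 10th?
March 10th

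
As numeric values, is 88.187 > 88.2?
False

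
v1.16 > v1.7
True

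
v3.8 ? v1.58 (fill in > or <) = >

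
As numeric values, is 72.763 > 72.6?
True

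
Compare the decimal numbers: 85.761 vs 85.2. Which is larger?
85.761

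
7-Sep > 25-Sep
False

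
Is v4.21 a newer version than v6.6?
No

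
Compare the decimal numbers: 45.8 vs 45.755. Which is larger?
45.8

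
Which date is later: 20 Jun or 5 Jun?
20 Jun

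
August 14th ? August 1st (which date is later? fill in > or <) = >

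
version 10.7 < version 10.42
True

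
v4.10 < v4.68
True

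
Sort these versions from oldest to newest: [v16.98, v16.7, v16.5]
[v16.5, v16.7, v16.98]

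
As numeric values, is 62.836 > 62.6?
True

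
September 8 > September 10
False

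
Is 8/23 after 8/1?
Yes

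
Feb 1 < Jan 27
False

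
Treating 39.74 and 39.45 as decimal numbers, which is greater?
39.74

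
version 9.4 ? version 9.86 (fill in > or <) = <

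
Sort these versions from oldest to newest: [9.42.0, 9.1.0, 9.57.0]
[9.1.0, 9.42.0, 9.57.0]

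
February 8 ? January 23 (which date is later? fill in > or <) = >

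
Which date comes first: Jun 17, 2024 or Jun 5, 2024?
Jun 5, 2024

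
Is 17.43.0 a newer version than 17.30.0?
Yes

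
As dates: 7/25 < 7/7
False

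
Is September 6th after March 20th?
Yes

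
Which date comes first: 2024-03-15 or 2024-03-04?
2024-03-04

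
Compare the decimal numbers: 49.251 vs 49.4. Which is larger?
49.4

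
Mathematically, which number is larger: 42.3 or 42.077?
42.3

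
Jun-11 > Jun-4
True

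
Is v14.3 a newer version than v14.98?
No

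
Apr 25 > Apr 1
True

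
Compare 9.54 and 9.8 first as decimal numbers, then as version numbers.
As decimals: 9.54 < 9.8. As versions: v9.54 > v9.8 (minor version 54 > 8).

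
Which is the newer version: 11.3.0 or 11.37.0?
11.37.0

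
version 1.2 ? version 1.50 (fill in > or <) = <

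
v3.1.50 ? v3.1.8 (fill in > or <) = >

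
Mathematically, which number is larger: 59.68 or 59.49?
59.68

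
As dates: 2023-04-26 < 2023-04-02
False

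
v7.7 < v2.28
False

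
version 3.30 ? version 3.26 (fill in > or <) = >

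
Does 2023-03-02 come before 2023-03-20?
Yes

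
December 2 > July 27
True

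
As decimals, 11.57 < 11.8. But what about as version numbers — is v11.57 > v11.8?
True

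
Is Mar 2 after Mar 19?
No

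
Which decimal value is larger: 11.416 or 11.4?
11.416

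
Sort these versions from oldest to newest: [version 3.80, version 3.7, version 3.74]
[version 3.7, version 3.74, version 3.80]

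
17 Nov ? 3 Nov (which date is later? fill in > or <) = >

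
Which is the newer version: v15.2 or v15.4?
v15.4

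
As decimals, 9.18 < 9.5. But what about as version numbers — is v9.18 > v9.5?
True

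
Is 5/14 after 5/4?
Yes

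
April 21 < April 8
False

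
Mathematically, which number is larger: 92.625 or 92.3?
92.625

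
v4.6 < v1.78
False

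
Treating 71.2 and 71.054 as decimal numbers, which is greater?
71.2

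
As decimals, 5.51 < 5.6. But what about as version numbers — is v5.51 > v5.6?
True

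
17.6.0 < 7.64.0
False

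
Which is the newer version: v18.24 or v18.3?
v18.24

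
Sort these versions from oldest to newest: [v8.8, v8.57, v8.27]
[v8.8, v8.27, v8.57]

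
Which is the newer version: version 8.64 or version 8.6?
version 8.64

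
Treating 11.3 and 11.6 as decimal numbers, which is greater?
11.6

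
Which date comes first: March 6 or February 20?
February 20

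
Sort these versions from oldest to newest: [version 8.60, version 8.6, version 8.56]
[version 8.6, version 8.56, version 8.60]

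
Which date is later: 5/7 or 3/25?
5/7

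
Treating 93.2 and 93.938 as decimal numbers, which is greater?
93.938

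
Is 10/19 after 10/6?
Yes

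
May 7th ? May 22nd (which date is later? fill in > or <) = <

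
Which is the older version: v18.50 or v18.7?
v18.7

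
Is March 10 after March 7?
Yes. Day 10 comes after day 7 in March — this is a date comparison, not a decimal one (the decimal 3.10 would be smaller than 3.7).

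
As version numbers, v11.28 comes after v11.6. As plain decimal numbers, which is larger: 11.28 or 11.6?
11.6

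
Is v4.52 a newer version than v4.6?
Yes. Version numbers are compared segment by segment as integers, not as decimals: minor version 52 > 6, so v4.52 > v4.6 (even though the decimal 4.52 < 4.6).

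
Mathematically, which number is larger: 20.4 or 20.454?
20.454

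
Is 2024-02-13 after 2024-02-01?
Yes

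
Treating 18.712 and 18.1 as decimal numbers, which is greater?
18.712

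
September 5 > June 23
True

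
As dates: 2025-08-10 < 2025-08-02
False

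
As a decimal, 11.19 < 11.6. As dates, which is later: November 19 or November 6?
November 19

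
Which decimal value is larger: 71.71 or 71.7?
71.71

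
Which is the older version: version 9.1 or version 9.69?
version 9.1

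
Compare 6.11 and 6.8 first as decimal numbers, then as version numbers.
As decimals: 6.11 < 6.8. As versions: v6.11 > v6.8 (minor version 11 > 8).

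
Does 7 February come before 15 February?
Yes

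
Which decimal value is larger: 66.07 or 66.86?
66.86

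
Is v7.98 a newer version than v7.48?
Yes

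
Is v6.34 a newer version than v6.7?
Yes. Version numbers are compared segment by segment as integers, not as decimals: minor version 34 > 7, so v6.34 > v6.7 (even though the decimal 6.34 < 6.7).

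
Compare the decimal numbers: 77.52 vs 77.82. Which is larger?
77.82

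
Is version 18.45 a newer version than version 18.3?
Yes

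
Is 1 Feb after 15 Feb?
No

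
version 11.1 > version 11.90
False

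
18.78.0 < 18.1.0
False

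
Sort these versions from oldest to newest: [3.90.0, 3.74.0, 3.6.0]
[3.6.0, 3.74.0, 3.90.0]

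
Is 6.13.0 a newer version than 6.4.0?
Yes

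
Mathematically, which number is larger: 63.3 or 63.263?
63.3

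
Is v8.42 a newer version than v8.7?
Yes. Version numbers are compared segment by segment as integers, not as decimals: minor version 42 > 7, so v8.42 > v8.7 (even though the decimal 8.42 < 8.7).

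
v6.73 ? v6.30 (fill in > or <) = >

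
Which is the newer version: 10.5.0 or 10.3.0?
10.5.0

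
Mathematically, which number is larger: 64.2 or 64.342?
64.342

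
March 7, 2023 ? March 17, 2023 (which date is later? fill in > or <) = <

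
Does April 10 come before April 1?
No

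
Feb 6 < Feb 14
True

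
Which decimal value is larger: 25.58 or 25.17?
25.58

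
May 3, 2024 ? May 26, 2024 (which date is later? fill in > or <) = <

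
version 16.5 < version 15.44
False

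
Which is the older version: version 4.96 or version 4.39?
version 4.39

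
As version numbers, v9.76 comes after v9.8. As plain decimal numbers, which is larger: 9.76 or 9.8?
9.8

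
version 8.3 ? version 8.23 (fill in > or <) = <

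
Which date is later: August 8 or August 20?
August 20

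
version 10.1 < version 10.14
True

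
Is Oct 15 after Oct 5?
Yes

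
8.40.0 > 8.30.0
True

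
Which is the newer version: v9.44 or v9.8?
v9.44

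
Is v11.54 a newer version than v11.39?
Yes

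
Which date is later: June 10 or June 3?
June 10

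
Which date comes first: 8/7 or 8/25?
8/7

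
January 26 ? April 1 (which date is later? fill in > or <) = <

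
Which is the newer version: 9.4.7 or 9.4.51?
9.4.51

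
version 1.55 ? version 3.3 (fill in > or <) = <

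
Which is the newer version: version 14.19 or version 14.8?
version 14.19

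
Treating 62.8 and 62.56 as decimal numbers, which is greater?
62.8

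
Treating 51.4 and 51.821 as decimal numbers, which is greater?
51.821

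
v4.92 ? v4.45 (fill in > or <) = >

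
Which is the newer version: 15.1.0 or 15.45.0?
15.45.0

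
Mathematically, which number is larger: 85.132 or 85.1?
85.132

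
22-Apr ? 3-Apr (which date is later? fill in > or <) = >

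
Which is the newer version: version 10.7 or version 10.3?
version 10.7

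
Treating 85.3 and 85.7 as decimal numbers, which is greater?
85.7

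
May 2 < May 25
True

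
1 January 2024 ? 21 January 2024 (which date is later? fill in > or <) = <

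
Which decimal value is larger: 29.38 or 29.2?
29.38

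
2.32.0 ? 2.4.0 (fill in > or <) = >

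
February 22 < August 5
True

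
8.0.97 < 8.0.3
False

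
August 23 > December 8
False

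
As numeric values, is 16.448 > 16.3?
True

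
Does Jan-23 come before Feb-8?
Yes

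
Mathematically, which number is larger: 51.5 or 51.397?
51.5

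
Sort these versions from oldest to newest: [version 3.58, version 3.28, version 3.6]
[version 3.6, version 3.28, version 3.58]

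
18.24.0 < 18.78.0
True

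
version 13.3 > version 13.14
False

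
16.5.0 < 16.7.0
True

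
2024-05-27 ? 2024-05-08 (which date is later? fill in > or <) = >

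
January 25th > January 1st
True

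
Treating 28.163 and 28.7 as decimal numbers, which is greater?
28.7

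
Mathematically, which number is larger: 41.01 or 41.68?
41.68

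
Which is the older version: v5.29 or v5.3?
v5.3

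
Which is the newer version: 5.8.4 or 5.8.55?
5.8.55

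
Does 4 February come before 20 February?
Yes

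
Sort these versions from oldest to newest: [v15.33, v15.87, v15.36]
[v15.33, v15.36, v15.87]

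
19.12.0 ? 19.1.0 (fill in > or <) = >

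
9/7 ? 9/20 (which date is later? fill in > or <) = <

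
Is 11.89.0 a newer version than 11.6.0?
Yes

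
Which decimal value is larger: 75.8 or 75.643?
75.8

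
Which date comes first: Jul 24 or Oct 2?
Jul 24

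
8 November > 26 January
True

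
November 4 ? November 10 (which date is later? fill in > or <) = <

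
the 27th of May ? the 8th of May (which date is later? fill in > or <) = >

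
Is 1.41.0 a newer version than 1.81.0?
No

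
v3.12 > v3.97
False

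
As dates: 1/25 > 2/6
False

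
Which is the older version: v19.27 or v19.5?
v19.5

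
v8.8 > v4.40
True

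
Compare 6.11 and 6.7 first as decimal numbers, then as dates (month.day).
As decimals: 6.11 < 6.7. As dates: 6/11 is later than 6/7 (day 11 > day 7).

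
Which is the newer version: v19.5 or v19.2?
v19.5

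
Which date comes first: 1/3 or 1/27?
1/3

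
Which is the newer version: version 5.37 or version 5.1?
version 5.37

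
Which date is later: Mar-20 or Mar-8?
Mar-20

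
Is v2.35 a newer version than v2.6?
Yes. Version numbers are compared segment by segment as integers, not as decimals: minor version 35 > 6, so v2.35 > v2.6 (even though the decimal 2.35 < 2.6).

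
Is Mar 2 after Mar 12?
No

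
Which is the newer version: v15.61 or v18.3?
v18.3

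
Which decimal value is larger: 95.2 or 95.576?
95.576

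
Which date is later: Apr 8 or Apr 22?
Apr 22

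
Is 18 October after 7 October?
Yes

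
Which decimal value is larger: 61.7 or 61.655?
61.7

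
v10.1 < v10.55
True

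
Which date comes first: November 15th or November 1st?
November 1st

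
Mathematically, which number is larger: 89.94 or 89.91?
89.94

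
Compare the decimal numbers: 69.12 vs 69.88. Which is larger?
69.88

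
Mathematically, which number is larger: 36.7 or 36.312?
36.7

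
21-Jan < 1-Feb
True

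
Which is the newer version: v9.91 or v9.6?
v9.91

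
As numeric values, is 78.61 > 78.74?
False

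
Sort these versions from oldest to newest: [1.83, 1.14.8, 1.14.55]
[1.14.8, 1.14.55, 1.83]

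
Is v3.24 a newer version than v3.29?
No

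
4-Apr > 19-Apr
False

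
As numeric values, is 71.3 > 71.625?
False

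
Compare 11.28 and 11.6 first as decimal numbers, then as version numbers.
As decimals: 11.28 < 11.6. As versions: v11.28 > v11.6 (minor version 28 > 6).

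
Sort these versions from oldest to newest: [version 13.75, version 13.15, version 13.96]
[version 13.15, version 13.75, version 13.96]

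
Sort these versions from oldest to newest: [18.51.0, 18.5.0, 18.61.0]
[18.5.0, 18.51.0, 18.61.0]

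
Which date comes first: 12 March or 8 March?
8 March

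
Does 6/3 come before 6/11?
Yes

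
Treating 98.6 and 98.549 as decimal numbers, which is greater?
98.6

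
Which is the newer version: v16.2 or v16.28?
v16.28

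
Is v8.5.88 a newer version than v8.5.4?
Yes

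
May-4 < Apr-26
False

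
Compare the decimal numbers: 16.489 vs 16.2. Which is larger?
16.489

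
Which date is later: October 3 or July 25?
October 3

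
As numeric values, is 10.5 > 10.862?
False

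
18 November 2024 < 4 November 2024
False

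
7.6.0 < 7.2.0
False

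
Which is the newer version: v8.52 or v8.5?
v8.52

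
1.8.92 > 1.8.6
True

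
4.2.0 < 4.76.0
True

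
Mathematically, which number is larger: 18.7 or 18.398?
18.7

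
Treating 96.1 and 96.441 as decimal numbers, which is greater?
96.441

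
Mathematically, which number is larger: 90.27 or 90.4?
90.4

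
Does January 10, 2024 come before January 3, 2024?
No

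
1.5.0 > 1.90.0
False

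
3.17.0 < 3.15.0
False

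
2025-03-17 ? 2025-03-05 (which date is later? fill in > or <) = >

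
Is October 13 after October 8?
Yes. Day 13 comes after day 8 in October — this is a date comparison, not a decimal one (the decimal 10.13 would be smaller than 10.8).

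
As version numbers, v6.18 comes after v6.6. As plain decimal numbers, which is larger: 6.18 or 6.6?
6.6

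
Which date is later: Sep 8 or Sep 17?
Sep 17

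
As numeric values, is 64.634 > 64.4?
True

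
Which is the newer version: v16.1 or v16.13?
v16.13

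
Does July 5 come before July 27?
Yes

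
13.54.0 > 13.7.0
True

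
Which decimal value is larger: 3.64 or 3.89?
3.89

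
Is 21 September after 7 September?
Yes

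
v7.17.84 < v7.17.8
False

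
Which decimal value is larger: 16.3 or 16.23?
16.3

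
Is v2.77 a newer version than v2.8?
Yes. Version numbers are compared segment by segment as integers, not as decimals: minor version 77 > 8, so v2.77 > v2.8 (even though the decimal 2.77 < 2.8).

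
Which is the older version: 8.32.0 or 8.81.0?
8.32.0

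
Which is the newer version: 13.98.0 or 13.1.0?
13.98.0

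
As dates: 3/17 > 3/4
True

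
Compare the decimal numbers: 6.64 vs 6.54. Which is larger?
6.64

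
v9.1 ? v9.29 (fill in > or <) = <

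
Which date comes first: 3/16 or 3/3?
3/3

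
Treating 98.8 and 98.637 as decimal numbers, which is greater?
98.8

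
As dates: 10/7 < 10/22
True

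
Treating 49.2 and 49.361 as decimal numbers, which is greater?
49.361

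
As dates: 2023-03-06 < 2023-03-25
True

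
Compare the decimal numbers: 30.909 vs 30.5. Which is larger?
30.909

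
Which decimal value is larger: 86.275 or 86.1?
86.275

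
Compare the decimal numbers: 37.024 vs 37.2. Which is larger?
37.2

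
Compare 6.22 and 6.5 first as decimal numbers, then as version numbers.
As decimals: 6.22 < 6.5. As versions: v6.22 > v6.5 (minor version 22 > 5).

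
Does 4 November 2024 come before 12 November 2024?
Yes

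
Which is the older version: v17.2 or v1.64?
v1.64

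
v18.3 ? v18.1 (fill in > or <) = >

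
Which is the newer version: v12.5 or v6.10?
v12.5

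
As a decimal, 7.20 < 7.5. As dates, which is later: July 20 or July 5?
July 20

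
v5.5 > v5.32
False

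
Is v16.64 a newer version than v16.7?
Yes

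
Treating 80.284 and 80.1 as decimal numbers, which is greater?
80.284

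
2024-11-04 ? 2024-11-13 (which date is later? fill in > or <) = <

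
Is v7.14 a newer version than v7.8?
Yes. Version numbers are compared segment by segment as integers, not as decimals: minor version 14 > 8, so v7.14 > v7.8 (even though the decimal 7.14 < 7.8).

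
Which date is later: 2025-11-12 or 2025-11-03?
2025-11-12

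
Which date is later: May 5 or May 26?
May 26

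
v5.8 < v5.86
True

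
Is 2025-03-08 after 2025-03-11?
No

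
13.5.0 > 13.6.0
False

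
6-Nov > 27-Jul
True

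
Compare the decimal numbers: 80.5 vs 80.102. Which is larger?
80.5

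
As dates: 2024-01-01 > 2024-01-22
False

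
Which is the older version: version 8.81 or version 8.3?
version 8.3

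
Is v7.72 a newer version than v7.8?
Yes. Version numbers are compared segment by segment as integers, not as decimals: minor version 72 > 8, so v7.72 > v7.8 (even though the decimal 7.72 < 7.8).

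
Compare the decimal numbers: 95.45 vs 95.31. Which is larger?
95.45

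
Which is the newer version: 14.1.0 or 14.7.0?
14.7.0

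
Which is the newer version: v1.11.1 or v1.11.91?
v1.11.91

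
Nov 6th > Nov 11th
False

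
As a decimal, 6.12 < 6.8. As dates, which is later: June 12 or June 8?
June 12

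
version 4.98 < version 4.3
False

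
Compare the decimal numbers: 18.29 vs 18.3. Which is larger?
18.3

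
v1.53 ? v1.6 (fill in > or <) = >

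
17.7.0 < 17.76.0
True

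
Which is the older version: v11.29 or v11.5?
v11.5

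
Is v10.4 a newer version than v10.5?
No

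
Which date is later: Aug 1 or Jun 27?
Aug 1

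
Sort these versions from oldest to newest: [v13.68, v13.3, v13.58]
[v13.3, v13.58, v13.68]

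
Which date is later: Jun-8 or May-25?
Jun-8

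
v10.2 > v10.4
False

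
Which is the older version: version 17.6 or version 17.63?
version 17.6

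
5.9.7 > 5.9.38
False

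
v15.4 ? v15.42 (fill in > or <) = <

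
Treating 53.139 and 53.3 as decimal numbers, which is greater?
53.3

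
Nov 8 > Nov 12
False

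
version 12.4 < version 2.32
False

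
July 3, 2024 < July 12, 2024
True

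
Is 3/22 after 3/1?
Yes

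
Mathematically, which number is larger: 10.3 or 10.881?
10.881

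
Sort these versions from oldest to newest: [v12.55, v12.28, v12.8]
[v12.8, v12.28, v12.55]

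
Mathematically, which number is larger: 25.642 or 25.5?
25.642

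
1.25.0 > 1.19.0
True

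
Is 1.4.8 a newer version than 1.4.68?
No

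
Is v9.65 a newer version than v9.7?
Yes. Version numbers are compared segment by segment as integers, not as decimals: minor version 65 > 7, so v9.65 > v9.7 (even though the decimal 9.65 < 9.7).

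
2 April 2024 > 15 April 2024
False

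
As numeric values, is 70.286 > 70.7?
False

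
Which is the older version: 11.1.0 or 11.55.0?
11.1.0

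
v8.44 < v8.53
True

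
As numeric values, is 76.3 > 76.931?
False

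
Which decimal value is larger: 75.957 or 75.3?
75.957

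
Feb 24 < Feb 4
False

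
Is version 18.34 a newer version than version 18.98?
No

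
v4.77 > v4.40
True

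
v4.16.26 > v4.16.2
True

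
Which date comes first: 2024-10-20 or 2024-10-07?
2024-10-07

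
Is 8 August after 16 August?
No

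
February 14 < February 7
False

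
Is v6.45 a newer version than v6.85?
No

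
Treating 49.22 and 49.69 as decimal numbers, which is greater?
49.69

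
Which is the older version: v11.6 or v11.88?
v11.6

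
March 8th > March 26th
False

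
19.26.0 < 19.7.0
False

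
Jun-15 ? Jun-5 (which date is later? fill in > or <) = >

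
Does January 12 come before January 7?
No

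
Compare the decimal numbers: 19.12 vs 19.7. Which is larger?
19.7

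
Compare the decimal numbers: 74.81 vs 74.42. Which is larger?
74.81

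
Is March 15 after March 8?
Yes. Day 15 comes after day 8 in March — this is a date comparison, not a decimal one (the decimal 3.15 would be smaller than 3.8).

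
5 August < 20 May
False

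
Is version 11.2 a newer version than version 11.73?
No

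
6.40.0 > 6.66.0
False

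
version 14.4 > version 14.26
False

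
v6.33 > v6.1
True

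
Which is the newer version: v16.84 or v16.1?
v16.84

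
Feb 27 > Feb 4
True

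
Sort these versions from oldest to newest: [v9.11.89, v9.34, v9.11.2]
[v9.11.2, v9.11.89, v9.34]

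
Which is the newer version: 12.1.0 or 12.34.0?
12.34.0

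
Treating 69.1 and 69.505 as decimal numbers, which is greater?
69.505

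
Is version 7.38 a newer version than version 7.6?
Yes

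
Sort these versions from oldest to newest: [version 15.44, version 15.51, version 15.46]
[version 15.44, version 15.46, version 15.51]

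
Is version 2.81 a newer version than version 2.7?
Yes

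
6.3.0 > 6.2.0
True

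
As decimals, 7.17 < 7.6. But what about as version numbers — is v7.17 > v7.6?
True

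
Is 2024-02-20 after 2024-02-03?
Yes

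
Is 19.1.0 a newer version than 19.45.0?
No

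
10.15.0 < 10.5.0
False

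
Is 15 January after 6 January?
Yes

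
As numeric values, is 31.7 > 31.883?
False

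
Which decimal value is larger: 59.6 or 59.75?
59.75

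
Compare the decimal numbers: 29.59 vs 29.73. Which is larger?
29.73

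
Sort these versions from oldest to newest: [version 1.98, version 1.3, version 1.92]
[version 1.3, version 1.92, version 1.98]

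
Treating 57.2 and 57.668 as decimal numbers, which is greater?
57.668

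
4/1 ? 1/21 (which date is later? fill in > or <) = >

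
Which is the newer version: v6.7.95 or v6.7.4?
v6.7.95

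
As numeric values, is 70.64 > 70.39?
True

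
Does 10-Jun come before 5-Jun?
No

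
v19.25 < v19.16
False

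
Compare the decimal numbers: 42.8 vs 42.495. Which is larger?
42.8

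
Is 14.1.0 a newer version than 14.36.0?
No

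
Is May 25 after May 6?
Yes. Day 25 comes after day 6 in May — this is a date comparison, not a decimal one (the decimal 5.25 would be smaller than 5.6).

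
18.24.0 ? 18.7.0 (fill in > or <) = >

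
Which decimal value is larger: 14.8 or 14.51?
14.8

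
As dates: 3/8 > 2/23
True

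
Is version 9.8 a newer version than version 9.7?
Yes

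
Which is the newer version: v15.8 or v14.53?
v15.8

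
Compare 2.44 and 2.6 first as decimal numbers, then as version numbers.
As decimals: 2.44 < 2.6. As versions: v2.44 > v2.6 (minor version 44 > 6).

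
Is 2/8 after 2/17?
No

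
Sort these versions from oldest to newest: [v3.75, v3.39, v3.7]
[v3.7, v3.39, v3.75]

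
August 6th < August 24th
True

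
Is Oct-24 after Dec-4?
No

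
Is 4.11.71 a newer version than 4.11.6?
Yes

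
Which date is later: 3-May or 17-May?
17-May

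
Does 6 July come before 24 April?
No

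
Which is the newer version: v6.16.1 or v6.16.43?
v6.16.43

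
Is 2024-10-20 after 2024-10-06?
Yes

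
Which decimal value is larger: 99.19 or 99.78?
99.78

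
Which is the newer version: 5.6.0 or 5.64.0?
5.64.0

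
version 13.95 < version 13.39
False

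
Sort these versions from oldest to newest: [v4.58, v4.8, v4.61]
[v4.8, v4.58, v4.61]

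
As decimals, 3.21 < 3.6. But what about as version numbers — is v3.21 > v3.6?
True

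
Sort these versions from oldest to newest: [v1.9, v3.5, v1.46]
[v1.9, v1.46, v3.5]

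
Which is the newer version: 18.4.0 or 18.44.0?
18.44.0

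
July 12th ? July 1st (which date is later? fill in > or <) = >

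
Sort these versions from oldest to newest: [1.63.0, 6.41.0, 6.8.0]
[1.63.0, 6.8.0, 6.41.0]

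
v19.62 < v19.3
False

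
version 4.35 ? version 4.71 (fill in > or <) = <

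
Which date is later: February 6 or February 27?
February 27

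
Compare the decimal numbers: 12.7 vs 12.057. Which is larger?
12.7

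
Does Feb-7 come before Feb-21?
Yes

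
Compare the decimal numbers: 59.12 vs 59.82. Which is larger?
59.82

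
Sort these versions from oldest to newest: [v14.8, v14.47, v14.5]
[v14.5, v14.8, v14.47]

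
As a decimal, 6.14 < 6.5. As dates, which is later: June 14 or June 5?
June 14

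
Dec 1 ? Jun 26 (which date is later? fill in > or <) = >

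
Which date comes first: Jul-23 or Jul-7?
Jul-7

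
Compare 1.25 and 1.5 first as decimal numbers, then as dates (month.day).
As decimals: 1.25 < 1.5. As dates: 1/25 is later than 1/5 (day 25 > day 5).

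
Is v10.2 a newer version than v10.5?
No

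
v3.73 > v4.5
False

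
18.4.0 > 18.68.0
False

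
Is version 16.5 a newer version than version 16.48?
No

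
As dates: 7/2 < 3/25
False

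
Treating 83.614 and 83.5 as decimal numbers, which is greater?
83.614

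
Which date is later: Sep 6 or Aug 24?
Sep 6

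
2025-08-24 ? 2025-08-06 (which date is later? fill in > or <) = >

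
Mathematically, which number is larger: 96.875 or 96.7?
96.875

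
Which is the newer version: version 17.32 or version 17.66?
version 17.66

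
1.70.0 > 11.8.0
False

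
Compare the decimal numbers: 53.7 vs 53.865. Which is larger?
53.865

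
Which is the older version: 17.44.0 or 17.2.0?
17.2.0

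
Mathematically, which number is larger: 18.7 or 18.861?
18.861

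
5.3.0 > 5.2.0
True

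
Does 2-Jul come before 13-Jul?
Yes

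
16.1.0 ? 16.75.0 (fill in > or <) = <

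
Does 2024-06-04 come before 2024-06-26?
Yes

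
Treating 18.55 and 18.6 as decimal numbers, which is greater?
18.6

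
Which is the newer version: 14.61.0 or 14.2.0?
14.61.0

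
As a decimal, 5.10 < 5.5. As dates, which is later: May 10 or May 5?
May 10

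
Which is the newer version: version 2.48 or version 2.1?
version 2.48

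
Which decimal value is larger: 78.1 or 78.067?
78.1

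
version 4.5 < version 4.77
True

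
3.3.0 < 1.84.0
False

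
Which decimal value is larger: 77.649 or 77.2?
77.649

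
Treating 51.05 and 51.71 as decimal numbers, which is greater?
51.71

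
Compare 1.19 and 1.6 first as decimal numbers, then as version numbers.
As decimals: 1.19 < 1.6. As versions: v1.19 > v1.6 (minor version 19 > 6).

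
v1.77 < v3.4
True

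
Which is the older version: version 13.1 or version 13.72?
version 13.1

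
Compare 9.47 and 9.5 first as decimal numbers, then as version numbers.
As decimals: 9.47 < 9.5. As versions: v9.47 > v9.5 (minor version 47 > 5).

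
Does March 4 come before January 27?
No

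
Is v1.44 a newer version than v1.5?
Yes. Version numbers are compared segment by segment as integers, not as decimals: minor version 44 > 5, so v1.44 > v1.5 (even though the decimal 1.44 < 1.5).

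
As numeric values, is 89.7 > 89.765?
False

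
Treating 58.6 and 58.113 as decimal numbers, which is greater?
58.6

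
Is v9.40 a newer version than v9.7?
Yes. Version numbers are compared segment by segment as integers, not as decimals: minor version 40 > 7, so v9.40 > v9.7 (even though the decimal 9.40 < 9.7).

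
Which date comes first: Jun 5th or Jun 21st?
Jun 5th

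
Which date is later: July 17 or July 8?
July 17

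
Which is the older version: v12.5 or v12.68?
v12.5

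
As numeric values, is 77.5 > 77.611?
False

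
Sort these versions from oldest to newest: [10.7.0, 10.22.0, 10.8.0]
[10.7.0, 10.8.0, 10.22.0]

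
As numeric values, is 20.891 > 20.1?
True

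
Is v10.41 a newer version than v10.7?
Yes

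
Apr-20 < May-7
True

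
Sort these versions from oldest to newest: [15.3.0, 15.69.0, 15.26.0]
[15.3.0, 15.26.0, 15.69.0]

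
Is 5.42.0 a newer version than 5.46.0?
No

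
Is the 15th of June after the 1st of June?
Yes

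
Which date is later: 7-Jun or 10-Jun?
10-Jun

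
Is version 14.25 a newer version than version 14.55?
No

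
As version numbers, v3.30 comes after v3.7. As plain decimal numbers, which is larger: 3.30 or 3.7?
3.7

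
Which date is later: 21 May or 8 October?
8 October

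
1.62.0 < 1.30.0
False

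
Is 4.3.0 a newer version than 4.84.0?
No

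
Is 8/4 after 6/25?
Yes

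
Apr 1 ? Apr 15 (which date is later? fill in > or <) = <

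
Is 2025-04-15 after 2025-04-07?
Yes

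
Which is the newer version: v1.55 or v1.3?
v1.55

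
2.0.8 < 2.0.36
True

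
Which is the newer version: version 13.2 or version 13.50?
version 13.50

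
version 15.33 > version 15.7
True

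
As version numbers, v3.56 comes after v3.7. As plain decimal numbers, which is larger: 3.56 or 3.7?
3.7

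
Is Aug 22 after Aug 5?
Yes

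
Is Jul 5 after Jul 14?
No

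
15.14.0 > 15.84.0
False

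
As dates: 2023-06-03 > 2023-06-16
False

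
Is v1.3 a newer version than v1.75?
No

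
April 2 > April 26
False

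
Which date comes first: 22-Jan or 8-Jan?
8-Jan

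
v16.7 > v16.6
True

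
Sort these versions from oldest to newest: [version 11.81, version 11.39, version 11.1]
[version 11.1, version 11.39, version 11.81]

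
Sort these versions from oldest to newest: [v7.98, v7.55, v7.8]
[v7.8, v7.55, v7.98]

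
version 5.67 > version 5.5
True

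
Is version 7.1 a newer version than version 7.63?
No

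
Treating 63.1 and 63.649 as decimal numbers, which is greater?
63.649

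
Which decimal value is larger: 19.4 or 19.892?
19.892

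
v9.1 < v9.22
True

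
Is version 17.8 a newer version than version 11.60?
Yes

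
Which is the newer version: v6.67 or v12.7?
v12.7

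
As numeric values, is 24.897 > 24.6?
True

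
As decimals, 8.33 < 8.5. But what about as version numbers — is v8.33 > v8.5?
True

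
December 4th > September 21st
True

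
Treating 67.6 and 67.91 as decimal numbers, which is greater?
67.91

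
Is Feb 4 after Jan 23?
Yes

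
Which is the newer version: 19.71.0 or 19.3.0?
19.71.0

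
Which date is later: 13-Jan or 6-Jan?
13-Jan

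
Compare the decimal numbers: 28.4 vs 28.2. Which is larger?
28.4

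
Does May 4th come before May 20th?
Yes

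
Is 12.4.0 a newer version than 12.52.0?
No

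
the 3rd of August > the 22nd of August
False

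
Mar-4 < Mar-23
True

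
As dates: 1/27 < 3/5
True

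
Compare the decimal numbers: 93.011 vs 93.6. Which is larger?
93.6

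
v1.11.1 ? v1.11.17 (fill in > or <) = <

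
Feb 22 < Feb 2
False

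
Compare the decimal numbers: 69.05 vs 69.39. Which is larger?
69.39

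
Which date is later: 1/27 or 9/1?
9/1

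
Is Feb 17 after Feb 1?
Yes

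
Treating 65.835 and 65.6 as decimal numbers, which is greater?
65.835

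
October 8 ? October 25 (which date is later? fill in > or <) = <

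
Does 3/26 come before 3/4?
No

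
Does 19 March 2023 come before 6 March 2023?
No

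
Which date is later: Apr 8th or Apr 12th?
Apr 12th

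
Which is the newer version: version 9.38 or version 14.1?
version 14.1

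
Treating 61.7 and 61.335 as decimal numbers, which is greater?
61.7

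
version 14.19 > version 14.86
False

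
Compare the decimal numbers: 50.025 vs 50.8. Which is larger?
50.8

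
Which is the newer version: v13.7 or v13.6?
v13.7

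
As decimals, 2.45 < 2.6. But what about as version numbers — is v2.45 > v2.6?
True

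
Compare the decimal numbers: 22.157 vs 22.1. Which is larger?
22.157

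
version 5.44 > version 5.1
True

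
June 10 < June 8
False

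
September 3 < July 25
False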